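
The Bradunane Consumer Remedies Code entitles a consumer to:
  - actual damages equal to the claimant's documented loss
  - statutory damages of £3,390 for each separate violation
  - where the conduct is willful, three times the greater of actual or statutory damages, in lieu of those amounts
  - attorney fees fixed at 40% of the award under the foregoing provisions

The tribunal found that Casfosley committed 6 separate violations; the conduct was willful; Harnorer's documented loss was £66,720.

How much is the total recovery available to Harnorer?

Statutory damages: 6 × £3,390 = £20,340
Greater of actual damages (£66,720) or statutory damages (£20,340): £66,720
Trebled: 3 × £66,720 = £200,160
Attorney fees: 40% of £200,160 = £80,064
Total recovery: £200,160 + £80,064 = £280,224

£280,224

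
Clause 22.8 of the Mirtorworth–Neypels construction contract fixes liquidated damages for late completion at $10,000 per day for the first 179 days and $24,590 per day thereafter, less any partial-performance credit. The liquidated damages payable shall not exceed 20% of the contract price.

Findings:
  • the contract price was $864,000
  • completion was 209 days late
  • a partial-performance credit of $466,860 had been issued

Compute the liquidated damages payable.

$172,800

First 179 days: 179 × $10,000 = $1,790,000
Remaining days: (209 − 179) × $24,590 = $737,700
Accrued per-day damages: $1,790,000 + $737,700 = $2,527,700
Less partial-performance credit: $2,527,700 − $466,860 = $2,060,840
Cap: 20% of $864,000 = $172,800
Cap at $172,800: $2,060,840 exceeds the cap → $172,800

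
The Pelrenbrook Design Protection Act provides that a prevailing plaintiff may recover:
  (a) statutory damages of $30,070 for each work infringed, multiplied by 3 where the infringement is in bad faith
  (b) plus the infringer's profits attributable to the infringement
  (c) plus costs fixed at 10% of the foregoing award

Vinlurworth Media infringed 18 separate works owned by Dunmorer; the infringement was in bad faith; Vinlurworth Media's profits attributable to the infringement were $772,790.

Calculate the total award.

Statutory damages: 18 × $30,070 = $541,260
Trebled: 3 × $541,260 = $1,623,780
Combined award: $1,623,780 + $772,790 = $2,396,570
Costs: 10% of $2,396,570 = $239,657
Award plus costs: $2,396,570 + $239,657 = $2,636,227

$2,636,227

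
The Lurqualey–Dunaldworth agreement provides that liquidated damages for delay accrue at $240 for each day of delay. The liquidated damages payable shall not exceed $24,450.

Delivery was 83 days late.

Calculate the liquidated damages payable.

Per-day damages: 83 × $240 = $19,920
Cap at $24,450: $19,920 is within the cap, no reduction.

$19,920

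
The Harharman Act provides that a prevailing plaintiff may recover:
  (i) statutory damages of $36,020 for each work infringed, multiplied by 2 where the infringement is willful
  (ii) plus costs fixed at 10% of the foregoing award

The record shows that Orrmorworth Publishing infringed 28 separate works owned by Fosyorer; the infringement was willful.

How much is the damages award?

Statutory damages: 28 × $36,020 = $1,008,560
Doubled: 2 × $1,008,560 = $2,017,120
Costs: 10% of $2,017,120 = $201,712
Award plus costs: $2,017,120 + $201,712 = $2,218,832

$2,218,832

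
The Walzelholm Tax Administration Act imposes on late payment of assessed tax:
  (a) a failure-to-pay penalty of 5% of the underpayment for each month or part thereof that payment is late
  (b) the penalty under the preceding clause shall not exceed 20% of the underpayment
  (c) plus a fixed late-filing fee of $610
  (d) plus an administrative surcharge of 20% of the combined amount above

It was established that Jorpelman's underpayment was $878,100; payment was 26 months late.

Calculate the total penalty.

Accrued rate: 5% × 26 = 130%, capped at 20% → 20%
Failure-to-pay penalty: 20% of $878,100 = $175,620
Penalty before surcharge: $175,620 + $610 = $176,230
Administrative surcharge: 20% of $176,230 = $35,246
Total penalty: $176,230 + $35,246 = $211,476

$211,476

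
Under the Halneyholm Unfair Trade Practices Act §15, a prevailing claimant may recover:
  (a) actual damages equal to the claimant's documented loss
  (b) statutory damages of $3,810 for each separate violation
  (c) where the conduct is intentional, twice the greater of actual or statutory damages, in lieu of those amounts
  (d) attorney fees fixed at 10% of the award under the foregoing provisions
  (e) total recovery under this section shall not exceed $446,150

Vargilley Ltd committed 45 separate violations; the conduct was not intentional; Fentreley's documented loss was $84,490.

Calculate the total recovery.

$281,534

Statutory damages: 45 × $3,810 = $171,450
Conduct not intentional: the in-lieu enhancement does not apply.
Actual plus statutory damages: $84,490 + $171,450 = $255,940
Attorney fees: 10% of $255,940 = $25,594
Total before cap: $255,940 + $25,594 = $281,534
Cap at $446,150: $281,534 is within the cap, no reduction.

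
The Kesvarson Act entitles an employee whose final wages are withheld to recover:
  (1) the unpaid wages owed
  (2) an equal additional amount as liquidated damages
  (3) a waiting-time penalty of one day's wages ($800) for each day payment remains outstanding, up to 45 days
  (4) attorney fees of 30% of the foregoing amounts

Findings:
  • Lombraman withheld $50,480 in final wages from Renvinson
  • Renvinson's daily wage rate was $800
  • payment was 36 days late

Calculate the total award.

Liquidated damages (equal amount): $50,480
Penalty days: min(36, 45) = 36
Waiting-time penalty: 36 × $800 = $28,800
Subtotal: $50,480 + $50,480 + $28,800 = $129,760
Attorney fees: 30% of $129,760 = $38,928
Total award: $129,760 + $38,928 = $168,688

Total award: $168,688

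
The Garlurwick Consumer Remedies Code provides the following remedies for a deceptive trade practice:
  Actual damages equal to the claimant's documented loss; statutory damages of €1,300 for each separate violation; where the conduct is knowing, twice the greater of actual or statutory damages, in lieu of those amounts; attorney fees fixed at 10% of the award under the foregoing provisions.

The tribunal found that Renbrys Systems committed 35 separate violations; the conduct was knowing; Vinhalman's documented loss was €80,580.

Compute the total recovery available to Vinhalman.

€177,276

Statutory damages: 35 × €1,300 = €45,500
Greater of actual damages (€80,580) or statutory damages (€45,500): €80,580
Doubled: 2 × €80,580 = €161,160
Attorney fees: 10% of €161,160 = €16,116
Total recovery: €161,160 + €16,116 = €177,276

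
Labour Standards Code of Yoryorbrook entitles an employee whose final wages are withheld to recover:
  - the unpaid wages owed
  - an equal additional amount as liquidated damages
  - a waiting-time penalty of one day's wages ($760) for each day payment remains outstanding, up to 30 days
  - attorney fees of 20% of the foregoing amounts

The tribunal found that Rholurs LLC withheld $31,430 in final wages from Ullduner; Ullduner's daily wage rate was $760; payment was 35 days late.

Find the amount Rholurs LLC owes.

$102,792

Liquidated damages (equal amount): $31,430
Penalty days: min(35, 30) = 30
Waiting-time penalty: 30 × $760 = $22,800
Subtotal: $31,430 + $31,430 + $22,800 = $85,660
Attorney fees: 20% of $85,660 = $17,132
Total award: $85,660 + $17,132 = $102,792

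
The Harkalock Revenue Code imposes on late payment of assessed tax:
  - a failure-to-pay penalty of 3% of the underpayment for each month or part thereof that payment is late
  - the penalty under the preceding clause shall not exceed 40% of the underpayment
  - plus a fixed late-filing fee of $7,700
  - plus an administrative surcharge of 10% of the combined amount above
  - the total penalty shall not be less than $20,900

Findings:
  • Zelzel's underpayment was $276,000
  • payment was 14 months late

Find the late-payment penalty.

Accrued rate: 3% × 14 = 42%, capped at 40% → 40%
Failure-to-pay penalty: 40% of $276,000 = $110,400
Penalty before surcharge: $110,400 + $7,700 = $118,100
Administrative surcharge: 10% of $118,100 = $11,810
Total penalty: $118,100 + $11,810 = $129,910
Minimum $20,900: $129,910 meets the minimum, no increase.

Penalty: $129,910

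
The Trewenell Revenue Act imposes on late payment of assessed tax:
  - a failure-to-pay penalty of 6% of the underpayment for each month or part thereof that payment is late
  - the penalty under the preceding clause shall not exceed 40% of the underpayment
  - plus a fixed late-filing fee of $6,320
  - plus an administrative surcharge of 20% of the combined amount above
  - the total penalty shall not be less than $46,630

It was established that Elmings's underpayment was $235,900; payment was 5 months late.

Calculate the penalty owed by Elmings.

$92,508

Accrued rate: 6% × 5 = 30%, capped at 40% → 30%
Failure-to-pay penalty: 30% of $235,900 = $70,770
Penalty before surcharge: $70,770 + $6,320 = $77,090
Administrative surcharge: 20% of $77,090 = $15,418
Total penalty: $77,090 + $15,418 = $92,508
Minimum $46,630: $92,508 meets the minimum, no increase.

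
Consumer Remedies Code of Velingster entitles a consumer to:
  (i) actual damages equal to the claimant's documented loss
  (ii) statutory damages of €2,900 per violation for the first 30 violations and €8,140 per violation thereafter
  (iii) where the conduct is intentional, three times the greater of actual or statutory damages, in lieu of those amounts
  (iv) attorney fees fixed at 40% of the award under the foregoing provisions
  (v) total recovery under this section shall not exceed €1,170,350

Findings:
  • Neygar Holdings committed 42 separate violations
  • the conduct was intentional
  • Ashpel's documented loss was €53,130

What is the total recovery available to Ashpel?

€775,656

First 30 violations: 30 × €2,900 = €87,000
Remaining violations: (42 − 30) × €8,140 = €97,680
Statutory damages: €87,000 + €97,680 = €184,680
Greater of actual damages (€53,130) or statutory damages (€184,680): €184,680
Trebled: 3 × €184,680 = €554,040
Attorney fees: 40% of €554,040 = €221,616
Total before cap: €554,040 + €221,616 = €775,656
Cap at €1,170,350: €775,656 is within the cap, no reduction.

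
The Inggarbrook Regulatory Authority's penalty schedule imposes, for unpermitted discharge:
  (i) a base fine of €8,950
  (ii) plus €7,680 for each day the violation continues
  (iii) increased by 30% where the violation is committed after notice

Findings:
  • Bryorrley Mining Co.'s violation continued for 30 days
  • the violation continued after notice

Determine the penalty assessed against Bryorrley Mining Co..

€311,155

Per-day component: 30 × €7,680 = €230,400
Base plus per-day: €8,950 + €230,400 = €239,350
Enhancement: 30% of €239,350 = €71,805
Enhanced fine: €239,350 + €71,805 = €311,155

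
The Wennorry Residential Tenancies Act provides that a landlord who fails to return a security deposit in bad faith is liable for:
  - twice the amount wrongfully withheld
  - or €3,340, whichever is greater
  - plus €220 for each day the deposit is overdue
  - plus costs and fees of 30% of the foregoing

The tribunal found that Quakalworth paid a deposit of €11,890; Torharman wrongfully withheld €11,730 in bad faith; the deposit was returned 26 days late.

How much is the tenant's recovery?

Doubled: 2 × €11,730 = €23,460
Minimum €3,340: €23,460 meets the minimum, no increase.
Late-return penalty: 26 × €220 = €5,720
Damages plus late penalty: €23,460 + €5,720 = €29,180
Costs and fees: 30% of €29,180 = €8,754
Total recovery: €29,180 + €8,754 = €37,934

€37,934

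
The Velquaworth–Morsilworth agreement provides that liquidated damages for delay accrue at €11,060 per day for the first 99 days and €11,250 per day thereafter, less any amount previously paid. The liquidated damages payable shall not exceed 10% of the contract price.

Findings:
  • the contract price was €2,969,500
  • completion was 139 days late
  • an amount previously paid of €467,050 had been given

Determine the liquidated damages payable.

€296,950

First 99 days: 99 × €11,060 = €1,094,940
Remaining days: (139 − 99) × €11,250 = €450,000
Accrued per-day damages: €1,094,940 + €450,000 = €1,544,940
Less amount previously paid: €1,544,940 − €467,050 = €1,077,890
Cap: 10% of €2,969,500 = €296,950
Cap at €296,950: €1,077,890 exceeds the cap → €296,950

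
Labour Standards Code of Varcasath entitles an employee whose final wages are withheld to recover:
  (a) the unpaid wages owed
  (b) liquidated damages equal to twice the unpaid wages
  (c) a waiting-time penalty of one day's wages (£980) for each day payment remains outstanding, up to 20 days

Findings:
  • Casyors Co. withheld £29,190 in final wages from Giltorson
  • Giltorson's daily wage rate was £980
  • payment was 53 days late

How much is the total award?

£107,170

Doubled: 2 × £29,190 = £58,380
Penalty days: min(53, 20) = 20
Waiting-time penalty: 20 × £980 = £19,600
Total award: £29,190 + £58,380 + £19,600 = £107,170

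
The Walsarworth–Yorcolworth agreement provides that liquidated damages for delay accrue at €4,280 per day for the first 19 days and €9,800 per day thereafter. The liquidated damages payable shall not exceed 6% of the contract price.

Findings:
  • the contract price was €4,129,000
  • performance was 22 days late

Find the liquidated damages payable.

€110,720

First 19 days: 19 × €4,280 = €81,320
Remaining days: (22 − 19) × €9,800 = €29,400
Accrued per-day damages: €81,320 + €29,400 = €110,720
Cap: 6% of €4,129,000 = €247,740
Cap at €247,740: €110,720 is within the cap, no reduction.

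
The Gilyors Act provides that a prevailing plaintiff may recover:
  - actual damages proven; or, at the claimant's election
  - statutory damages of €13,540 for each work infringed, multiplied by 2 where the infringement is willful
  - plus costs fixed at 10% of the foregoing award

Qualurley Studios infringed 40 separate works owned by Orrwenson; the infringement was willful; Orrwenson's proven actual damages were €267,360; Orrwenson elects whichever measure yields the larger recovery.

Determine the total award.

Statutory damages: 40 × €13,540 = €541,600
Doubled: 2 × €541,600 = €1,083,200
Greater of actual damages (€267,360) or enhanced statutory damages (€1,083,200): €1,083,200
Costs: 10% of €1,083,200 = €108,320
Award plus costs: €1,083,200 + €108,320 = €1,191,520

€1,191,520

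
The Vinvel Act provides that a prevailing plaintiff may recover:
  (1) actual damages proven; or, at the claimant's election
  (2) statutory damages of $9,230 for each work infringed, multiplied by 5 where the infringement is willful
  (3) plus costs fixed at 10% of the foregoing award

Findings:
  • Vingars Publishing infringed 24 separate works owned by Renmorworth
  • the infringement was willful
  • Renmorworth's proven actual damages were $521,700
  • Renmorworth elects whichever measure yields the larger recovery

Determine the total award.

Statutory damages: 24 × $9,230 = $221,520
Multiplied by 5: 5 × $221,520 = $1,107,600
Greater of actual damages ($521,700) or enhanced statutory damages ($1,107,600): $1,107,600
Costs: 10% of $1,107,600 = $110,760
Award plus costs: $1,107,600 + $110,760 = $1,218,360

$1,218,360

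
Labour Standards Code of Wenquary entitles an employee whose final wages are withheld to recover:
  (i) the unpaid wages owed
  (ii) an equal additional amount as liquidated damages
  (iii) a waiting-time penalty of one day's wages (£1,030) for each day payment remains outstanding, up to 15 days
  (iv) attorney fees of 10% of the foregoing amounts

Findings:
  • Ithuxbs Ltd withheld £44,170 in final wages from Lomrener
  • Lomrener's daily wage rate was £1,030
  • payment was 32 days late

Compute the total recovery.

Liquidated damages (equal amount): £44,170
Penalty days: min(32, 15) = 15
Waiting-time penalty: 15 × £1,030 = £15,450
Subtotal: £44,170 + £44,170 + £15,450 = £103,790
Attorney fees: 10% of £103,790 = £10,379
Total award: £103,790 + £10,379 = £114,169

£114,169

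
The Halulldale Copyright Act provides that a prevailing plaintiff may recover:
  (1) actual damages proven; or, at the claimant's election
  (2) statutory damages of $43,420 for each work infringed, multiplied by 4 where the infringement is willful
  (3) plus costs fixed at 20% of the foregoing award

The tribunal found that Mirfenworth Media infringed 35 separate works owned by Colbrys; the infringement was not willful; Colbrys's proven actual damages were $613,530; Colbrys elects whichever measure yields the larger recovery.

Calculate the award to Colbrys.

$1,823,640

Statutory damages: 35 × $43,420 = $1,519,700
Infringement not willful: no ×4 enhancement.
Greater of actual damages ($613,530) or statutory damages ($1,519,700): $1,519,700
Costs: 20% of $1,519,700 = $303,940
Award plus costs: $1,519,700 + $303,940 = $1,823,640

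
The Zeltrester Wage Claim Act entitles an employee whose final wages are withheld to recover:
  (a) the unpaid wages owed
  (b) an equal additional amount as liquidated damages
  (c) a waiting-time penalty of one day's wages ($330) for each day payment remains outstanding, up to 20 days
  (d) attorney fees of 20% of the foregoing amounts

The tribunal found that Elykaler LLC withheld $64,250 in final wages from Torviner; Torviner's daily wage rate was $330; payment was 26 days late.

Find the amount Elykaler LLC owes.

Liquidated damages (equal amount): $64,250
Penalty days: min(26, 20) = 20
Waiting-time penalty: 20 × $330 = $6,600
Subtotal: $64,250 + $64,250 + $6,600 = $135,100
Attorney fees: 20% of $135,100 = $27,020
Total award: $135,100 + $27,020 = $162,120

$162,120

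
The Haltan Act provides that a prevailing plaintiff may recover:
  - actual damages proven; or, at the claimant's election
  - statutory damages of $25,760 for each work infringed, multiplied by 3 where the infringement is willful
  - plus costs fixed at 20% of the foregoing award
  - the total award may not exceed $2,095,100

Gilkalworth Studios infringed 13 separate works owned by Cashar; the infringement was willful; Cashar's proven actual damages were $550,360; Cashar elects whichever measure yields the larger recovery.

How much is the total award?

Statutory damages: 13 × $25,760 = $334,880
Trebled: 3 × $334,880 = $1,004,640
Greater of actual damages ($550,360) or enhanced statutory damages ($1,004,640): $1,004,640
Costs: 20% of $1,004,640 = $200,928
Award plus costs: $1,004,640 + $200,928 = $1,205,568
Cap at $2,095,100: $1,205,568 is within the cap, no reduction.

$1,205,568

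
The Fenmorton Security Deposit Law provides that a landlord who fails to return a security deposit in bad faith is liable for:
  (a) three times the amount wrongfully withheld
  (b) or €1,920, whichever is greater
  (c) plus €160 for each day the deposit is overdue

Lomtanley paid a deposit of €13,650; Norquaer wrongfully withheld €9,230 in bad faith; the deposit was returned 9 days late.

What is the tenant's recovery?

Trebled: 3 × €9,230 = €27,690
Minimum €1,920: €27,690 meets the minimum, no increase.
Late-return penalty: 9 × €160 = €1,440
Damages plus late penalty: €27,690 + €1,440 = €29,130

€29,130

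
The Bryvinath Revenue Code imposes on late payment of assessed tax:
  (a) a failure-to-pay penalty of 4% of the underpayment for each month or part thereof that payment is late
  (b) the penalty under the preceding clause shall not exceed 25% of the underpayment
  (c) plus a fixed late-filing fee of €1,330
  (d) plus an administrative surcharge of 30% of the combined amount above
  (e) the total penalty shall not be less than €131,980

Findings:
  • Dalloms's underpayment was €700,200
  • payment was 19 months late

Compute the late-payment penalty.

Accrued rate: 4% × 19 = 76%, capped at 25% → 25%
Failure-to-pay penalty: 25% of €700,200 = €175,050
Penalty before surcharge: €175,050 + €1,330 = €176,380
Administrative surcharge: 30% of €176,380 = €52,914
Total penalty: €176,380 + €52,914 = €229,294
Minimum €131,980: €229,294 meets the minimum, no increase.

Penalty: €229,294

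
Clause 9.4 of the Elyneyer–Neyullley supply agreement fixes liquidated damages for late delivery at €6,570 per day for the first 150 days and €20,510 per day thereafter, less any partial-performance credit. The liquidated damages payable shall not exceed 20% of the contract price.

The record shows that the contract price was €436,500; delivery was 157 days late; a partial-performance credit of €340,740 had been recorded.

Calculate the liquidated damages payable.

€87,300

First 150 days: 150 × €6,570 = €985,500
Remaining days: (157 − 150) × €20,510 = €143,570
Accrued per-day damages: €985,500 + €143,570 = €1,129,070
Less partial-performance credit: €1,129,070 − €340,740 = €788,330
Cap: 20% of €436,500 = €87,300
Cap at €87,300: €788,330 exceeds the cap → €87,300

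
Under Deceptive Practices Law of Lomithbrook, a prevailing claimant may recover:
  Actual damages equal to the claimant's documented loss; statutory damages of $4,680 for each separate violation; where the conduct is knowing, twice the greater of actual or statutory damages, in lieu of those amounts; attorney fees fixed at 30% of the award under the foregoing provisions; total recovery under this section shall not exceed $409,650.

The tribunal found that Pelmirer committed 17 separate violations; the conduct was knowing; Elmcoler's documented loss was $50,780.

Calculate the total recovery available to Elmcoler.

Statutory damages: 17 × $4,680 = $79,560
Greater of actual damages ($50,780) or statutory damages ($79,560): $79,560
Doubled: 2 × $79,560 = $159,120
Attorney fees: 30% of $159,120 = $47,736
Total before cap: $159,120 + $47,736 = $206,856
Cap at $409,650: $206,856 is within the cap, no reduction.

Total recovery: $206,856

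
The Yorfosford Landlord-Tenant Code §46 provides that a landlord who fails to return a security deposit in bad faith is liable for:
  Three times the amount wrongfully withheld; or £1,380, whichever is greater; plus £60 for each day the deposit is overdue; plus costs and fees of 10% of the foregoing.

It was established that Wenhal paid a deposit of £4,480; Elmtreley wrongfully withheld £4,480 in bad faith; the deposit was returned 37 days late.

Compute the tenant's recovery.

£17,226

Trebled: 3 × £4,480 = £13,440
Minimum £1,380: £13,440 meets the minimum, no increase.
Late-return penalty: 37 × £60 = £2,220
Damages plus late penalty: £13,440 + £2,220 = £15,660
Costs and fees: 10% of £15,660 = £1,566
Total recovery: £15,660 + £1,566 = £17,226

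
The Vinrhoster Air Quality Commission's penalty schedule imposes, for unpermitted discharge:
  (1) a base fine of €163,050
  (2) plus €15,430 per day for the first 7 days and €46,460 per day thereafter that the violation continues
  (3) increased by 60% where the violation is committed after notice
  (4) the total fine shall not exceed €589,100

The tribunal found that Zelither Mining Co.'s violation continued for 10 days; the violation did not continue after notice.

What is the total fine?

€410,440

First 7 days: 7 × €15,430 = €108,010
Remaining days: (10 − 7) × €46,460 = €139,380
Per-day component: €108,010 + €139,380 = €247,390
Base plus per-day: €163,050 + €247,390 = €410,440
The violation did not continue after notice: no 60% increase.
Cap at €589,100: €410,440 is within the cap, no reduction.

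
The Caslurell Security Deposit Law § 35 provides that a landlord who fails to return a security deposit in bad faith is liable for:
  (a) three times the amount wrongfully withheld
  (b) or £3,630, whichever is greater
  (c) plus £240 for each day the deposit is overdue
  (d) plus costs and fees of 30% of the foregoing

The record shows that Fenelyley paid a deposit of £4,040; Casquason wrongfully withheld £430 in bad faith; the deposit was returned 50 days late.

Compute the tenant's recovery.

Trebled: 3 × £430 = £1,290
Minimum £3,630: £1,290 is below the minimum → £3,630
Late-return penalty: 50 × £240 = £12,000
Damages plus late penalty: £3,630 + £12,000 = £15,630
Costs and fees: 30% of £15,630 = £4,689
Total recovery: £15,630 + £4,689 = £20,319

£20,319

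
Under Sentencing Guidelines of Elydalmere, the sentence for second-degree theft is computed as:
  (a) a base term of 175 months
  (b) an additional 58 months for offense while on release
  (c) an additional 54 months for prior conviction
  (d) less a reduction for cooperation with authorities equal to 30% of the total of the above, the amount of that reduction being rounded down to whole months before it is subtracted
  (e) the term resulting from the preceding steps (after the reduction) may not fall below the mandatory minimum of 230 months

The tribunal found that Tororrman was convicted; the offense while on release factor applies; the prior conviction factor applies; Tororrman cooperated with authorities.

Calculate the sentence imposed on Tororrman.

Offense while on release enhancement: +58 months
Prior conviction enhancement: +54 months
Adjusted term: 175 months + 58 months + 54 months = 287 months
Cooperation with authorities reduction: 30% of 287 months = 86 months (rounded down)
After reduction: 287 − 86 = 201 months
Minimum 230 months: 201 months is below the minimum → 230 months

230 months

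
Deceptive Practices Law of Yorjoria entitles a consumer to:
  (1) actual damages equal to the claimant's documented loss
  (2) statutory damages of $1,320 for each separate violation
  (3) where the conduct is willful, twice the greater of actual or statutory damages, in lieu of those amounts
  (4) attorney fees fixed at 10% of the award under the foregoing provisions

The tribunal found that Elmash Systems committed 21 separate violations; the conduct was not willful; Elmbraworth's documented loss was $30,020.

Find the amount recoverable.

$63,514

Statutory damages: 21 × $1,320 = $27,720
Conduct not willful: the in-lieu enhancement does not apply.
Actual plus statutory damages: $30,020 + $27,720 = $57,740
Attorney fees: 10% of $57,740 = $5,774
Total recovery: $57,740 + $5,774 = $63,514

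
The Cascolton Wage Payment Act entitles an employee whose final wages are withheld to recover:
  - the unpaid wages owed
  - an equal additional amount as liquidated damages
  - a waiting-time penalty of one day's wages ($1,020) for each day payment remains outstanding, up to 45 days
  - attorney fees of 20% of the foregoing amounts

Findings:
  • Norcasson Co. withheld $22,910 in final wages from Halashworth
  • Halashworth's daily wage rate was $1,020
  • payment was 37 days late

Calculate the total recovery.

Liquidated damages (equal amount): $22,910
Penalty days: min(37, 45) = 37
Waiting-time penalty: 37 × $1,020 = $37,740
Subtotal: $22,910 + $22,910 + $37,740 = $83,560
Attorney fees: 20% of $83,560 = $16,712
Total award: $83,560 + $16,712 = $100,272

$100,272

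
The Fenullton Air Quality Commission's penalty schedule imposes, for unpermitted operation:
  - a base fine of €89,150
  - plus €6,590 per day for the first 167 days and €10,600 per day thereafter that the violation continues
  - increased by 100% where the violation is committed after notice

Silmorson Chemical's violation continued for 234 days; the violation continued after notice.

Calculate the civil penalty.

€3,799,760

First 167 days: 167 × €6,590 = €1,100,530
Remaining days: (234 − 167) × €10,600 = €710,200
Per-day component: €1,100,530 + €710,200 = €1,810,730
Base plus per-day: €89,150 + €1,810,730 = €1,899,880
Enhancement: 100% of €1,899,880 = €1,899,880
Enhanced fine: €1,899,880 + €1,899,880 = €3,799,760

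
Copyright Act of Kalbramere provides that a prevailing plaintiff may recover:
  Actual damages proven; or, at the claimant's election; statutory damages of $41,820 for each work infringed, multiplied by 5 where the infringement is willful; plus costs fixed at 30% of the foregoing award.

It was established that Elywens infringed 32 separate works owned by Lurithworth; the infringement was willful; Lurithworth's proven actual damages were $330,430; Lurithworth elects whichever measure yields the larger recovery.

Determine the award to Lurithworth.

$8,698,560

Statutory damages: 32 × $41,820 = $1,338,240
Multiplied by 5: 5 × $1,338,240 = $6,691,200
Greater of actual damages ($330,430) or enhanced statutory damages ($6,691,200): $6,691,200
Costs: 30% of $6,691,200 = $2,007,360
Award plus costs: $6,691,200 + $2,007,360 = $8,698,560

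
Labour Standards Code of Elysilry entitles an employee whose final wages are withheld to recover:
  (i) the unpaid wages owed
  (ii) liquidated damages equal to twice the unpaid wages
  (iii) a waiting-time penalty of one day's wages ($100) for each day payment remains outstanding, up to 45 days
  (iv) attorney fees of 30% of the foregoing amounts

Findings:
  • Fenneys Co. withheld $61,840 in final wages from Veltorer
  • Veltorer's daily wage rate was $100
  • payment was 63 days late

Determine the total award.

$247,026

Doubled: 2 × $61,840 = $123,680
Penalty days: min(63, 45) = 45
Waiting-time penalty: 45 × $100 = $4,500
Subtotal: $61,840 + $123,680 + $4,500 = $190,020
Attorney fees: 30% of $190,020 = $57,006
Total award: $190,020 + $57,006 = $247,026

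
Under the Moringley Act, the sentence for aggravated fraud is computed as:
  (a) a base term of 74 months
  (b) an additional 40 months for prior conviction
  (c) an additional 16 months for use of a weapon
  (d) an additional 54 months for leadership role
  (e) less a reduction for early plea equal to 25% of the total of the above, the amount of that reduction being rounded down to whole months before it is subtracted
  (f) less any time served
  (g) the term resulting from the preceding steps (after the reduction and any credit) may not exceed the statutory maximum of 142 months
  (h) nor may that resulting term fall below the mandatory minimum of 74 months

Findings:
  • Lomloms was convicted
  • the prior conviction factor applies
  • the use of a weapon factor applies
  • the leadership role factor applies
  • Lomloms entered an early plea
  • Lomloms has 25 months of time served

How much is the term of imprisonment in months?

Prior conviction enhancement: +40 months
Use of a weapon enhancement: +16 months
Leadership role enhancement: +54 months
Adjusted term: 74 months + 40 months + 16 months + 54 months = 184 months
Early plea reduction: 25% of 184 months = 46 months (rounded down)
After reduction: 184 − 46 = 138 months
Less time served: 138 months − 25 months = 113 months
Cap at 142 months: 113 months is within the cap, no reduction.
Minimum 74 months: 113 months meets the minimum, no increase.

113 months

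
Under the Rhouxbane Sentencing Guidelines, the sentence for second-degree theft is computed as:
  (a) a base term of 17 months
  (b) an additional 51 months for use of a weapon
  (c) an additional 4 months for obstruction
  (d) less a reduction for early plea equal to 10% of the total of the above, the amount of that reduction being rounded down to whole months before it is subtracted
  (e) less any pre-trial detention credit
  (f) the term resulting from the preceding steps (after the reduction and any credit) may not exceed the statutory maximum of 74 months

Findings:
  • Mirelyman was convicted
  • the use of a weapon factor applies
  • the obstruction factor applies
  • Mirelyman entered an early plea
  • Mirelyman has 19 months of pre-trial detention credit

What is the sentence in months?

Use of a weapon enhancement: +51 months
Obstruction enhancement: +4 months
Adjusted term: 17 months + 51 months + 4 months = 72 months
Early plea reduction: 10% of 72 months = 7 months (rounded down)
After reduction: 72 − 7 = 65 months
Less pre-trial detention credit: 65 months − 19 months = 46 months
Cap at 74 months: 46 months is within the cap, no reduction.

46 months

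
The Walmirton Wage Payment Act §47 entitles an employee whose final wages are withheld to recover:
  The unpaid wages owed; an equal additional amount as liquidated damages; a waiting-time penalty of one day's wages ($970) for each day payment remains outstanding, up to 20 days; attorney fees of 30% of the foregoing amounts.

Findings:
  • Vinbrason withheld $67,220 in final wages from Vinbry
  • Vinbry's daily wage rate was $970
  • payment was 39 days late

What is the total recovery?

Liquidated damages (equal amount): $67,220
Penalty days: min(39, 20) = 20
Waiting-time penalty: 20 × $970 = $19,400
Subtotal: $67,220 + $67,220 + $19,400 = $153,840
Attorney fees: 30% of $153,840 = $46,152
Total award: $153,840 + $46,152 = $199,992

Total award: $199,992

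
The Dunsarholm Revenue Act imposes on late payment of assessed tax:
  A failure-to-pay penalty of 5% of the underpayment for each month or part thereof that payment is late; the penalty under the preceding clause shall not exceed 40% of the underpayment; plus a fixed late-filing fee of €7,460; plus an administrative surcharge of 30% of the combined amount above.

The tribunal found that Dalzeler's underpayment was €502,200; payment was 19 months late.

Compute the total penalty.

Accrued rate: 5% × 19 = 95%, capped at 40% → 40%
Failure-to-pay penalty: 40% of €502,200 = €200,880
Penalty before surcharge: €200,880 + €7,460 = €208,340
Administrative surcharge: 30% of €208,340 = €62,502
Total penalty: €208,340 + €62,502 = €270,842

€270,842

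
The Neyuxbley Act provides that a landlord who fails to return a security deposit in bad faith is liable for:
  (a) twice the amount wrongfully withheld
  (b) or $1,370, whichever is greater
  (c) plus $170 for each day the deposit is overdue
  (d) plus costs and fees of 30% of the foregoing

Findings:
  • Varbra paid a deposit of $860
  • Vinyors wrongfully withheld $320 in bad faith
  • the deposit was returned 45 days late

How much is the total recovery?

Doubled: 2 × $320 = $640
Minimum $1,370: $640 is below the minimum → $1,370
Late-return penalty: 45 × $170 = $7,650
Damages plus late penalty: $1,370 + $7,650 = $9,020
Costs and fees: 30% of $9,020 = $2,706
Total recovery: $9,020 + $2,706 = $11,726

Recovery: $11,726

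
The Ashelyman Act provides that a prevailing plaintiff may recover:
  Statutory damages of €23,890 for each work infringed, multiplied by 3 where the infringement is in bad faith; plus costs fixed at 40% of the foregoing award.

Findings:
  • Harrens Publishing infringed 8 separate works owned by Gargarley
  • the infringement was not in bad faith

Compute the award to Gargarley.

Statutory damages: 8 × €23,890 = €191,120
Infringement not in bad faith: no ×3 enhancement.
Costs: 40% of €191,120 = €76,448
Award plus costs: €191,120 + €76,448 = €267,568

Award: €267,568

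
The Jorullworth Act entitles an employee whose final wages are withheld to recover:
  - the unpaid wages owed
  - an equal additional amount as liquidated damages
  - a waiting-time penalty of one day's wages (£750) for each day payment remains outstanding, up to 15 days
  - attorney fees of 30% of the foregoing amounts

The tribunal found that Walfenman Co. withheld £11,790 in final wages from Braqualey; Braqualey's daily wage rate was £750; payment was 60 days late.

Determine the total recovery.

Liquidated damages (equal amount): £11,790
Penalty days: min(60, 15) = 15
Waiting-time penalty: 15 × £750 = £11,250
Subtotal: £11,790 + £11,790 + £11,250 = £34,830
Attorney fees: 30% of £34,830 = £10,449
Total award: £34,830 + £10,449 = £45,279

£45,279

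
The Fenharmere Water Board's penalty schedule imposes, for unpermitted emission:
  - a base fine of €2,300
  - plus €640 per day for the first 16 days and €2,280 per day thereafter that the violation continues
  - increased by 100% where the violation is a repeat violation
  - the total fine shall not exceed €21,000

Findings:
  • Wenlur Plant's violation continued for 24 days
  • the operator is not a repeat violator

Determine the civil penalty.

€21,000

First 16 days: 16 × €640 = €10,240
Remaining days: (24 − 16) × €2,280 = €18,240
Per-day component: €10,240 + €18,240 = €28,480
Base plus per-day: €2,300 + €28,480 = €30,780
The operator is not a repeat violator: no 100% increase.
Cap at €21,000: €30,780 exceeds the cap → €21,000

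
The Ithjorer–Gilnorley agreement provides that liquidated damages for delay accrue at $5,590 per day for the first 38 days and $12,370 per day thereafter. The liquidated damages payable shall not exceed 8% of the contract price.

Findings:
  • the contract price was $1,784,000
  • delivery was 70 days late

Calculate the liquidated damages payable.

First 38 days: 38 × $5,590 = $212,420
Remaining days: (70 − 38) × $12,370 = $395,840
Accrued per-day damages: $212,420 + $395,840 = $608,260
Cap: 8% of $1,784,000 = $142,720
Cap at $142,720: $608,260 exceeds the cap → $142,720

$142,720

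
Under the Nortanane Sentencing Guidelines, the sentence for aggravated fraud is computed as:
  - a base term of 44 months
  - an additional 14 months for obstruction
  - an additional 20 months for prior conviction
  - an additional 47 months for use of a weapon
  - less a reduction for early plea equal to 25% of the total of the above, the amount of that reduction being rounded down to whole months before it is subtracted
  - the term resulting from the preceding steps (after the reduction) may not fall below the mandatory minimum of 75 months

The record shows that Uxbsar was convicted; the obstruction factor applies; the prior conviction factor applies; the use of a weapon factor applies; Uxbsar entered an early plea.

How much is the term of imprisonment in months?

Sentence: 94 months

Obstruction enhancement: +14 months
Prior conviction enhancement: +20 months
Use of a weapon enhancement: +47 months
Adjusted term: 44 months + 14 months + 20 months + 47 months = 125 months
Early plea reduction: 25% of 125 months = 31 months (rounded down)
After reduction: 125 − 31 = 94 months
Minimum 75 months: 94 months meets the minimum, no increase.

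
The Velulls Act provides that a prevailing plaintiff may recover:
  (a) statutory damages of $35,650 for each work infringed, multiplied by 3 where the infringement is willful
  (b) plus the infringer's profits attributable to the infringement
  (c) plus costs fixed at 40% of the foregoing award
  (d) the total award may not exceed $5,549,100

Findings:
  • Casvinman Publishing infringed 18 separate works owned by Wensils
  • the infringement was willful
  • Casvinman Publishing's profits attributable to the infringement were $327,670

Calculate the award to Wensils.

Statutory damages: 18 × $35,650 = $641,700
Trebled: 3 × $641,700 = $1,925,100
Combined award: $1,925,100 + $327,670 = $2,252,770
Costs: 40% of $2,252,770 = $901,108
Award plus costs: $2,252,770 + $901,108 = $3,153,878
Cap at $5,549,100: $3,153,878 is within the cap, no reduction.

$3,153,878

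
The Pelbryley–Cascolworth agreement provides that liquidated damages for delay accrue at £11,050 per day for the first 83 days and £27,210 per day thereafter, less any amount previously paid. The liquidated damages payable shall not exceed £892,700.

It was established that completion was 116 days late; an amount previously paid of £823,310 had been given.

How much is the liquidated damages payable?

First 83 days: 83 × £11,050 = £917,150
Remaining days: (116 − 83) × £27,210 = £897,930
Accrued per-day damages: £917,150 + £897,930 = £1,815,080
Less amount previously paid: £1,815,080 − £823,310 = £991,770
Cap at £892,700: £991,770 exceeds the cap → £892,700

£892,700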